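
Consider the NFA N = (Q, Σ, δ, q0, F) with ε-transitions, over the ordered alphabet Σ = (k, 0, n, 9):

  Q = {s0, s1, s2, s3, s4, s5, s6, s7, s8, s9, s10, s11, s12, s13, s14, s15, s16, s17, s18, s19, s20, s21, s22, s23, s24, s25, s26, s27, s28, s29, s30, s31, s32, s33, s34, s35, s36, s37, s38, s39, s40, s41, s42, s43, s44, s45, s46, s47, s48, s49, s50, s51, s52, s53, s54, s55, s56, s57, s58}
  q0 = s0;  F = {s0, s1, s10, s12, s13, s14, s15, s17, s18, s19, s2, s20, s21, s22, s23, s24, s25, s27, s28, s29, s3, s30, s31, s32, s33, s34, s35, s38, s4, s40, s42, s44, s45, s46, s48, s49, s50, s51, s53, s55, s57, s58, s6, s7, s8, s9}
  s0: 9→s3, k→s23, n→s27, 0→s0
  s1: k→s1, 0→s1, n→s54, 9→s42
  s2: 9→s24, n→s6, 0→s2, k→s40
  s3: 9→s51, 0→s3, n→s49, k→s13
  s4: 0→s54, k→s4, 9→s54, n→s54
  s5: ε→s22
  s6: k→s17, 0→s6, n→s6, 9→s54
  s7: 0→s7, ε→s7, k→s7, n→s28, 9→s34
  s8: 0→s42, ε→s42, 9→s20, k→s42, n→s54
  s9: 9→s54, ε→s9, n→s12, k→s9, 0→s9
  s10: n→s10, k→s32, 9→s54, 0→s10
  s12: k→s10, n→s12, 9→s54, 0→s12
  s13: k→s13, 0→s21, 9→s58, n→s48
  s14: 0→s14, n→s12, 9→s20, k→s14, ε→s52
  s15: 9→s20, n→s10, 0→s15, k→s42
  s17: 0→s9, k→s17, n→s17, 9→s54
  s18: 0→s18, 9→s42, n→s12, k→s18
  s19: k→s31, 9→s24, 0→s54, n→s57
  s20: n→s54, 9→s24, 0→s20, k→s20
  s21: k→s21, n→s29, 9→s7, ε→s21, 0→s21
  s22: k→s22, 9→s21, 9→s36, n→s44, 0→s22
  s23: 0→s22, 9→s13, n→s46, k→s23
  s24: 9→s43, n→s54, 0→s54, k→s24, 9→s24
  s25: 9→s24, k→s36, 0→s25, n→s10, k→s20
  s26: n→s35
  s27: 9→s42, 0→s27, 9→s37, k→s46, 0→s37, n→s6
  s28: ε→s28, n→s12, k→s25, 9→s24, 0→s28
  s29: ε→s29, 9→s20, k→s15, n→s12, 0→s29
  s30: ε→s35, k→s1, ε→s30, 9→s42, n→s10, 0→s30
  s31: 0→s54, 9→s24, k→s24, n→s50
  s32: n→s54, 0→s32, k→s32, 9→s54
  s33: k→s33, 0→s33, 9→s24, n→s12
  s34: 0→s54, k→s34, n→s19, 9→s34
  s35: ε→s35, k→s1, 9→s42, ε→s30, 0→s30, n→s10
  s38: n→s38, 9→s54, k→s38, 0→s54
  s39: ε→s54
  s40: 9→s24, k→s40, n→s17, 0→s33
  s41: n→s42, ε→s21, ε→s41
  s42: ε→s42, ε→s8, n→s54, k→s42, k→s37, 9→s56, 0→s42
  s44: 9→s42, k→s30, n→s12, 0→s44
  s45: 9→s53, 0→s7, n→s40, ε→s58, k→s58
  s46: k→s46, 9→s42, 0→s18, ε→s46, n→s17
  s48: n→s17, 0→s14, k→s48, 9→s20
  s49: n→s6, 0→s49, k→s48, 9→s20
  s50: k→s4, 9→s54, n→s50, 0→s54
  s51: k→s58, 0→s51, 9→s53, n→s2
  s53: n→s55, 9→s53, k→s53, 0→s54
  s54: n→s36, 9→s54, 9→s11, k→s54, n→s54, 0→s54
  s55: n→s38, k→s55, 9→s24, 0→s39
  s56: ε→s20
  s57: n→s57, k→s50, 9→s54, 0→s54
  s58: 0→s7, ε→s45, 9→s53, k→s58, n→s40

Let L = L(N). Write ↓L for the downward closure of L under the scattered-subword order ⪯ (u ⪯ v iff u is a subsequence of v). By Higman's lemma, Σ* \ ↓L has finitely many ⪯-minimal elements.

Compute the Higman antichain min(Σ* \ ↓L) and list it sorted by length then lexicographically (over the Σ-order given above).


|Q|=59, |F|=46, |δ|=219 (21 ε).
min D↑ (44 st, q0=0, F={17}): 0:k→1,0→0,n→2,9→3 1:k→1,0→4,n→5,9→6 2:k→5,0→2,n→7,9→8 3:k→6,0→3,n→9,9→10 4:k→4,0→4,n→11,9→12 5:k→5,0→13,n→14,9→8 6:k→6,0→12,n→15,9→16 7:k→14,0→7,n→7,9→17 8:k→8,0→8,n→17,9→18 9:k→15,0→9,n→7,9→18 10:k→16,0→10,n→19,9→20 11:k→21,0→11,n→22,9→8 12:k→12,0→12,n→23,9→24 13:k→13,0→13,n→22,9→8 14:k→14,0→25,n→14,9→17 15:k→15,0→26,n→14,9→18 16:k→16,0→24,n→27,9→20 17:k→17,0→17,n→17,9→17 18:k→18,0→18,n→17,9→28 19:k→27,0→19,n→7,9→28 20:k→20,0→17,n→29,9→20 21:k→30,0→21,n→31,9→8 22:k→31,0→22,n→22,9→17 23:k→32,0→23,n→22,9→18 24:k→24,0→24,n→33,9→34 25:k→25,0→25,n→22,9→17 26:k→26,0→26,n→22,9→18 27:k→27,0→35,n→14,9→28 28:k→28,0→17,n→17,9→28 29:k→29,0→17,n→36,9→28 30:k→30,0→30,n→17,9→8 31:k→37,0→31,n→31,9→17 32:k→8,0→32,n→31,9→18 33:k→38,0→33,n→22,9→28 34:k→34,0→17,n→39,9→34 35:k→35,0→35,n→22,9→28 36:k→36,0→17,n→36,9→17 37:k→37,0→37,n→17,9→17 38:k→18,0→38,n→31,9→28 39:k→40,0→17,n→41,9→28 40:k→28,0→17,n→42,9→28 41:k→42,0→17,n→41,9→17 42:k→43,0→17,n→42,9→17 43:k→43,0→17,n→17,9→17 (ε-aug+det+¬).
'nn9': N↓-sim [54, 42, 13, 3] end={s11,s36,s54} — reject; 3/3 single-dels accept.
'n9n': run [54, 42, 10, 3] end={s11,s36,s54} ∉↓L; 3/3 single-dels accept.
'9990': N↓-sim [54, 44, 32, 15, 4] end={s11,s36,s39,s54} ∉↓L; 4/4 single-dels accept.
'k0nkkn': |S_i|=[54, 47, 36, 26, 20, 13, 3] end={s11,s36,s54} — reject; 6/6 single-dels accept.
4 minimals (antichain).

min(Σ*\↓L) = [nn9, n9n, 9990, k0nkkn].


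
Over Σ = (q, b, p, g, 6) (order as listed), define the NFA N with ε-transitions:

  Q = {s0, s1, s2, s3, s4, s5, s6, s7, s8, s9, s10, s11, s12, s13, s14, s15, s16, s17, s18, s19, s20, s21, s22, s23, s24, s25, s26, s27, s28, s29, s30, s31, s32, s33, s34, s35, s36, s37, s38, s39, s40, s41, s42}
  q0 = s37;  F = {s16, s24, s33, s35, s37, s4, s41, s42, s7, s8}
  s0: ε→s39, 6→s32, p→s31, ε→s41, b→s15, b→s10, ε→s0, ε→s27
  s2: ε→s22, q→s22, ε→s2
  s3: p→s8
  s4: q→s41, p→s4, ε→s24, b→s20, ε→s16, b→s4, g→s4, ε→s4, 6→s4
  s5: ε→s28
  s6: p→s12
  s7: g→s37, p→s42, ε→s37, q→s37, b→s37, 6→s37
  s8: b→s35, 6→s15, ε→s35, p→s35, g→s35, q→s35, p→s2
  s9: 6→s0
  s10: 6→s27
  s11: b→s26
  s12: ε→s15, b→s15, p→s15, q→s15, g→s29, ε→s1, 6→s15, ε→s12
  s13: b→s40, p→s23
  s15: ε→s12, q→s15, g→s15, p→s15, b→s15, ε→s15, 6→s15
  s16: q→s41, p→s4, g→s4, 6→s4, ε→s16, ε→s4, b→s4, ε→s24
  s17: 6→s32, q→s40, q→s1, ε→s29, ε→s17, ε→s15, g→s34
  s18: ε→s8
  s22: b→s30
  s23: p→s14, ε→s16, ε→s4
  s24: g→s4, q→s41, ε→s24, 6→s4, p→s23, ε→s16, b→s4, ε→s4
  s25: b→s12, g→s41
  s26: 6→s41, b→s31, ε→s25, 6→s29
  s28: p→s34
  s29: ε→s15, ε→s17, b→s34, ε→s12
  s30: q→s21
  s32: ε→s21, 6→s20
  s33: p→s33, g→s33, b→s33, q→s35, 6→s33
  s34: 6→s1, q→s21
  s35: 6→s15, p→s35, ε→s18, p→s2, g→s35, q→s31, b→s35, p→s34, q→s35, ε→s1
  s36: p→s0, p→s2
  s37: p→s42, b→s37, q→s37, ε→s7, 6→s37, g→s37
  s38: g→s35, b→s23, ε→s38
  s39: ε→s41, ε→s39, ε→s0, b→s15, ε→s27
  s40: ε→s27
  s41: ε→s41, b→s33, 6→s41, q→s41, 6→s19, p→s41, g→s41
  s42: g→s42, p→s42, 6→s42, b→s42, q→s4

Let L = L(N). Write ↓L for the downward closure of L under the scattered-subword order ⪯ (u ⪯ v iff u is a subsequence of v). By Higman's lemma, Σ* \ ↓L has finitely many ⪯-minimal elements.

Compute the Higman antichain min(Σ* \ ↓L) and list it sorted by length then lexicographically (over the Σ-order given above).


|Q|=43, |F|=10, |δ|=144 (44 ε).
min D↑ (7 st, q0=0, F={6}): 0:q→0,b→0,p→1,g→0,6→0 1:q→2,b→1,p→1,g→1,6→1 2:q→3,b→2,p→2,g→2,6→2 3:q→3,b→4,p→3,g→3,6→3 4:q→5,b→4,p→4,g→4,6→4 5:q→5,b→5,p→5,g→5,6→6 6:q→6,b→6,p→6,g→6,6→6 [Hopcroft].
'pqqbq6': N↓-sim [29, 27, 26, 21, 19, 18, 11] end={s1,s12,s15,s17,s20,s21,s27,s29,s32,s34,s40} rej; 6/6 deletions ∈↓L.
1 minimals (antichain).

Antichain: [pqqbq6].


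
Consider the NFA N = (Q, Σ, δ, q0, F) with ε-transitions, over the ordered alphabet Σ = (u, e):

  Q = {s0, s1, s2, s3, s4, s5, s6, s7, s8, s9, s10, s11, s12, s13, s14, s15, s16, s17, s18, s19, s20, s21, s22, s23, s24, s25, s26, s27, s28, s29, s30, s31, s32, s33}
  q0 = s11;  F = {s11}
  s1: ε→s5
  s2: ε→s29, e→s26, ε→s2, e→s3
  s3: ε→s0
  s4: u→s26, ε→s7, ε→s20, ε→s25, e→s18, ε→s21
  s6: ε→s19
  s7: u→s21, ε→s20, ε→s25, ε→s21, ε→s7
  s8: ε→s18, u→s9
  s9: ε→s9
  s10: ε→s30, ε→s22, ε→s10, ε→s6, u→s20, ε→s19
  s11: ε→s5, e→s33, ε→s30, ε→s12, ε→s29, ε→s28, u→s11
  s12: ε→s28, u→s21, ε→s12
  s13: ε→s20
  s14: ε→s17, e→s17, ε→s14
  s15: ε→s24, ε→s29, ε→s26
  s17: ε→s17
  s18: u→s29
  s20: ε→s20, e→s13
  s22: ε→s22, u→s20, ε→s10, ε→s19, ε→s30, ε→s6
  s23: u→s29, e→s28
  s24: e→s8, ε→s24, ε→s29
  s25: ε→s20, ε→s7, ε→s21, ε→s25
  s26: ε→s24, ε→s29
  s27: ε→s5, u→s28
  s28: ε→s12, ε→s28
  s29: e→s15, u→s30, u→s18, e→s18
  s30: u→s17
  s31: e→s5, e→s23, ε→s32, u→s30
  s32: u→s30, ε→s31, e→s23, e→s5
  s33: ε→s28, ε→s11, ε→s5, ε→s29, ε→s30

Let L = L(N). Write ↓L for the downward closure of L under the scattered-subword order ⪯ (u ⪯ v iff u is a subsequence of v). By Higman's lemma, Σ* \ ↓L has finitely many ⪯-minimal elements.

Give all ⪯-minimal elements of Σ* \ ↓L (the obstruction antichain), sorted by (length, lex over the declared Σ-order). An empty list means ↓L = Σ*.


|Q|=34, |F|=1, |δ|=87 (58 ε).
min D↑ (1 st, q0=0, F={}): 0:u→0,e→0 (ε-aug+det+¬).
L(D↑) = ∅; no obstructions.

min(Σ*\↓L) = [].


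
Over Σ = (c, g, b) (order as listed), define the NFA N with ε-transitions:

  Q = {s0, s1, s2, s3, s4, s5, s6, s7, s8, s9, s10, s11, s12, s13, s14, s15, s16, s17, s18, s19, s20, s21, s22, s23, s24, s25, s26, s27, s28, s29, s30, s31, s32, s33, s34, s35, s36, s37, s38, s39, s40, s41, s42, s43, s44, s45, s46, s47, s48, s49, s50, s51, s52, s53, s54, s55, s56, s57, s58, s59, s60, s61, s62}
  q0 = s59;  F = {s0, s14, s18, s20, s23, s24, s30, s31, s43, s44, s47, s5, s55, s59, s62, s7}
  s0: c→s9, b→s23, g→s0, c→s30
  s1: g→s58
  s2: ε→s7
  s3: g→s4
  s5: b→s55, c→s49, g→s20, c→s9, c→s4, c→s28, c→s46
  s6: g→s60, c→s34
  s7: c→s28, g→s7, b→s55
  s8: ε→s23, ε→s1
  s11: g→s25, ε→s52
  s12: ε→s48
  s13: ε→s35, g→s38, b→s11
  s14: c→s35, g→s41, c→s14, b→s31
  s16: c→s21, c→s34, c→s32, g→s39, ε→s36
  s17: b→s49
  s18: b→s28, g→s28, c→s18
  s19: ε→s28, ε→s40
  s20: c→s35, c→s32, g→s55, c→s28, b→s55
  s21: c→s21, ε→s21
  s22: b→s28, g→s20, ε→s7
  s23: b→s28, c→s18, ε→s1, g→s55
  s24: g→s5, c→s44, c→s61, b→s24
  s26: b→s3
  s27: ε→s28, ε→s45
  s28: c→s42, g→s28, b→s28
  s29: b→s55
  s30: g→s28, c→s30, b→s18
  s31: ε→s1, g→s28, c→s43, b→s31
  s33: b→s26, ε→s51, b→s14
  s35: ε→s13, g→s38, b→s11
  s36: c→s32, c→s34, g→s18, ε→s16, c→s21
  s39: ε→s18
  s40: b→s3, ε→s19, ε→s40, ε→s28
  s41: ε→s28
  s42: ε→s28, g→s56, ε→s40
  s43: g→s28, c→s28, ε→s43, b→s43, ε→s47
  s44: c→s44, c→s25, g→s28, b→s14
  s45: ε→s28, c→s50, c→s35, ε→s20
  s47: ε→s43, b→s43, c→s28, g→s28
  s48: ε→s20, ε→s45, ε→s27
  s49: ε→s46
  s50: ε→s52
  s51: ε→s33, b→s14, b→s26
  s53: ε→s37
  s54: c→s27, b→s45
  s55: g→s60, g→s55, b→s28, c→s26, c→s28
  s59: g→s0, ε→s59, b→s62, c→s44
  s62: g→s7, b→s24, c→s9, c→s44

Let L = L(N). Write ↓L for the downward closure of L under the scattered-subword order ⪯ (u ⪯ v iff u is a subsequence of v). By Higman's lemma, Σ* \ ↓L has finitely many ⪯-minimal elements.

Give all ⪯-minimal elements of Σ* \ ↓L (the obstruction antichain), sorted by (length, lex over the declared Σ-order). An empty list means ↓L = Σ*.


A = [cg, gbb, bgc, cbbcc, bbgggb].

|Q|=63, |F|=16, |δ|=135 (38 ε).
min D↑ (16 st, q0=0, F={4}): 0:c→1,g→2,b→3 1:c→1,g→4,b→5 2:c→6,g→2,b→7 3:c→1,g→8,b→9 4:c→4,g→4,b→4 5:c→5,g→4,b→10 6:c→6,g→4,b→11 7:c→11,g→12,b→4 8:c→4,g→8,b→12 9:c→1,g→13,b→9 10:c→14,g→4,b→10 11:c→11,g→4,b→4 12:c→4,g→12,b→4 13:c→4,g→15,b→12 14:c→4,g→4,b→14 15:c→4,g→12,b→12 [Hopcroft].
'cg': run [39, 29, 11] end={s19,s25,s28,s3,s38,s4,s40,s41,s42,s56,s58} ∉↓L; 2/2 del acc.
'gbb': run [39, 30, 17, 7] end={s19,s28,s3,s4,s40,s42,s56} — reject; 3/3 deletions ∈↓L.
'bgc': |S_i|=[39, 36, 25, 18] end={s11,s13,s19,s25,s26,s28,s3,s32,s35,s38,s4,s40,…} ∉↓L; 3/3 single-dels accept.
'cbbcc': |S_i|=[39, 29, 21, 15, 9, 7] end={s19,s28,s3,s4,s40,s42,s56} ∉↓L; 5/5 single-dels accept.
'bbgggb': N↓-sim [39, 36, 32, 24, 18, 12, 7] end={s19,s28,s3,s4,s40,s42,s56} ∉↓L; 6/6 del acc.
5 obstructions.


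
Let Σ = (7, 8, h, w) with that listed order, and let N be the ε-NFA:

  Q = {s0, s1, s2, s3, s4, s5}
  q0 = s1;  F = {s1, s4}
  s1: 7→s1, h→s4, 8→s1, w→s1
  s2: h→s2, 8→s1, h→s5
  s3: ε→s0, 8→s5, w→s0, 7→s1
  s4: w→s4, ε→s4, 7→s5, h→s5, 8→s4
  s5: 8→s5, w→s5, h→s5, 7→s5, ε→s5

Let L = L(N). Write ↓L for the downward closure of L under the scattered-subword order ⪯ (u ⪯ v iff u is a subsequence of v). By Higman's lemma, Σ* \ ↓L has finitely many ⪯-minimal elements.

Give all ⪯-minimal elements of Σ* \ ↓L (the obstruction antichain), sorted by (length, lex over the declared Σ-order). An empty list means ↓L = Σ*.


A = [h7, hh].

|Q|=6, |F|=2, |δ|=21 (3 ε).
min D↑ (3 st, q0=0, F={2}): 0:7→0,8→0,h→1,w→0 1:7→2,8→1,h→2,w→1 2:7→2,8→2,h→2,w→2 (ε-aug+det+¬).
'h7': |S_i|=[3, 2, 1] end={s5} rej; 2/2 deletions ∈↓L.
'hh': run [3, 2, 1] end={s5} rej; 2/2 deletions ∈↓L.
2 words, ⪯-incomp.


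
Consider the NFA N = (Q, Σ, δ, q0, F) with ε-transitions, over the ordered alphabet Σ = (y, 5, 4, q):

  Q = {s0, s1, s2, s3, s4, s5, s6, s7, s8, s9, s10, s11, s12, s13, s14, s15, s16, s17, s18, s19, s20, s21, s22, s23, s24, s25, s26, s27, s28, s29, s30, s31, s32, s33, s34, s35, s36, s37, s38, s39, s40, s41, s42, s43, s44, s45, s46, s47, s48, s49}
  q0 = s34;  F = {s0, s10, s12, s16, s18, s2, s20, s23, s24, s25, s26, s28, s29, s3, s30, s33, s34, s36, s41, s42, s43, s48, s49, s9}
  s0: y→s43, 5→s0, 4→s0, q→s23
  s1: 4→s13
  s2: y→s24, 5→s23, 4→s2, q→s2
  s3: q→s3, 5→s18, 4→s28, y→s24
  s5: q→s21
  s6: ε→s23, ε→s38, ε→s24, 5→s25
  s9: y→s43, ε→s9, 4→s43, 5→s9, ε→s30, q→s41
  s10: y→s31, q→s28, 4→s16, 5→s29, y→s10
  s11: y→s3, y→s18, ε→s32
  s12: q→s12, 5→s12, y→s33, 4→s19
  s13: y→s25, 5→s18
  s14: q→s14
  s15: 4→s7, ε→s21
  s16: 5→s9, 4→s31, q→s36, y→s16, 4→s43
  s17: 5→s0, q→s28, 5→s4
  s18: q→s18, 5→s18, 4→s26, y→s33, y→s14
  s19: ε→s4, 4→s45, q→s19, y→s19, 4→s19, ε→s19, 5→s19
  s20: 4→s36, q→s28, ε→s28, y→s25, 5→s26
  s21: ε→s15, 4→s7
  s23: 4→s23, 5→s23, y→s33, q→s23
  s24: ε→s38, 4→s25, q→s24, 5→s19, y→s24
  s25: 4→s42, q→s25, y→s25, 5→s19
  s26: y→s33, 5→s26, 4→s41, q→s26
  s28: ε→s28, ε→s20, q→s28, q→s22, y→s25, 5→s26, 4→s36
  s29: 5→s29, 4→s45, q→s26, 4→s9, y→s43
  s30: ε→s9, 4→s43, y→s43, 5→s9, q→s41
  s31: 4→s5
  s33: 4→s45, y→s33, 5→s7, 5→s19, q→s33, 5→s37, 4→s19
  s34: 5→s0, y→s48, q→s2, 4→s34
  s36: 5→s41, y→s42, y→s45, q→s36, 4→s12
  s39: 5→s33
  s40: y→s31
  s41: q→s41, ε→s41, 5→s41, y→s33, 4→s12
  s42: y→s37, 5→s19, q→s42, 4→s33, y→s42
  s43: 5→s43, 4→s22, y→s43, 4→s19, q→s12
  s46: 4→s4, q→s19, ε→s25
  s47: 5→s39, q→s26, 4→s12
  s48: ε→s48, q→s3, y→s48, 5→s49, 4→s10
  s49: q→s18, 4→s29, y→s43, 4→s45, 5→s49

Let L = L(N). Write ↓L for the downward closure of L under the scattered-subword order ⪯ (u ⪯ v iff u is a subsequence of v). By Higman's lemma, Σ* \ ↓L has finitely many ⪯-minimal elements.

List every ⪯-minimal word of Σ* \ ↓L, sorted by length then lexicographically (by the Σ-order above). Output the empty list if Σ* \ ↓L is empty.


A = [5y4, qy5, y4444].

|Q|=50, |F|=24, |δ|=152 (18 ε).
min D↑ (23 st, q0=0, F={14}): 0:y→1,5→2,4→0,q→3 1:y→1,5→4,4→5,q→6 2:y→7,5→2,4→2,q→8 3:y→9,5→8,4→3,q→3 4:y→7,5→4,4→10,q→11 5:y→5,5→10,4→12,q→13 6:y→9,5→11,4→13,q→6 7:y→7,5→7,4→14,q→15 8:y→16,5→8,4→8,q→8 9:y→9,5→14,4→17,q→9 10:y→7,5→10,4→18,q→19 11:y→16,5→11,4→19,q→11 12:y→12,5→18,4→7,q→20 13:y→17,5→19,4→20,q→13 14:y→14,5→14,4→14,q→14 15:y→16,5→15,4→14,q→15 16:y→16,5→14,4→14,q→16 17:y→17,5→14,4→21,q→17 18:y→7,5→18,4→7,q→22 19:y→16,5→19,4→22,q→19 20:y→21,5→22,4→15,q→20 21:y→21,5→14,4→16,q→21 22:y→16,5→22,4→15,q→22 (ε-aug+det+¬).
'5y4': run [36, 19, 10, 4] end={s19,s22,s4,s45} — reject; 3/3 del acc.
'qy5': run [36, 24, 11, 5] end={s19,s37,s4,s45,s7} ∉↓L; 3/3 single-dels accept.
'y4444': N↓-sim [36, 32, 25, 19, 13, 8] end={s15,s19,s21,s22,s4,s45,s5,s7} rej; 5/5 single-dels accept.
3 obstructions.


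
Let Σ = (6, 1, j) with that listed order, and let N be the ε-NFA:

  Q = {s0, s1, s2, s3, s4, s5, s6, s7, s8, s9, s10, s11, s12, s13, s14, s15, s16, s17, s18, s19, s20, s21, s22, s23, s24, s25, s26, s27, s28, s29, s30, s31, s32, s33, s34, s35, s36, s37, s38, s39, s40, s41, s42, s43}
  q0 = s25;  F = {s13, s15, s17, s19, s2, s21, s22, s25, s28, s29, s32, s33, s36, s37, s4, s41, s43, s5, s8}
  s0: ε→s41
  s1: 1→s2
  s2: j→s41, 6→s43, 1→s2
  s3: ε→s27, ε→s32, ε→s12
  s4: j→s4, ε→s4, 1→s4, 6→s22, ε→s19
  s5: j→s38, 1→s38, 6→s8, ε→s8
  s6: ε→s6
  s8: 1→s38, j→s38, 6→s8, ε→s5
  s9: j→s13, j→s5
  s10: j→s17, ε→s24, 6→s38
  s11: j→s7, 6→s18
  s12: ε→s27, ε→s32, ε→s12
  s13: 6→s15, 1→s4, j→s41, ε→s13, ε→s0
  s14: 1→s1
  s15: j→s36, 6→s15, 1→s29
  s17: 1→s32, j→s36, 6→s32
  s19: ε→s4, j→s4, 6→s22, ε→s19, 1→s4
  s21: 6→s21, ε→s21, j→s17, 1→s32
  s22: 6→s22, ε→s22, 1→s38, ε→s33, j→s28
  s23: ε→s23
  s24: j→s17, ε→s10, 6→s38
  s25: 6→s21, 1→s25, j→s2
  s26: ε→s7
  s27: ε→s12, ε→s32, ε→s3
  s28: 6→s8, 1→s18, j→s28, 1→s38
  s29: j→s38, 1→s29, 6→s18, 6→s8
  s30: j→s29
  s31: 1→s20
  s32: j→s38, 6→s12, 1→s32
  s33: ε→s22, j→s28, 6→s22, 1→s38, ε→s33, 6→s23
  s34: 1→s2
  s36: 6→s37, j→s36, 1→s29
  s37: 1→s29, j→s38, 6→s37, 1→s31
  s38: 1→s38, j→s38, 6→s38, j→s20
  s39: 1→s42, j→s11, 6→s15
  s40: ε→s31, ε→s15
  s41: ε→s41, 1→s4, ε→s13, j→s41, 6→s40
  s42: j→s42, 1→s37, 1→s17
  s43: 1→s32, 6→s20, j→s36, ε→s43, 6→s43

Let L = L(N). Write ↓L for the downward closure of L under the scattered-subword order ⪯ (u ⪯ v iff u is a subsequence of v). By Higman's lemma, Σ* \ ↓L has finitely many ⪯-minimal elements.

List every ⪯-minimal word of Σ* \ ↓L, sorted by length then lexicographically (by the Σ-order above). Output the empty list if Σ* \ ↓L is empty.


|Q|=44, |F|=19, |δ|=118 (33 ε).
min D↑ (16 st, q0=0, F={7}): 0:6→1,1→0,j→2 1:6→1,1→3,j→4 2:6→5,1→2,j→6 3:6→3,1→3,j→7 4:6→3,1→3,j→8 5:6→5,1→3,j→8 6:6→9,1→10,j→6 7:6→7,1→7,j→7 8:6→11,1→12,j→8 9:6→9,1→12,j→8 10:6→13,1→10,j→10 11:6→11,1→12,j→7 12:6→14,1→12,j→7 13:6→13,1→7,j→15 14:6→14,1→7,j→7 15:6→14,1→7,j→15 [Hopcroft].
'61j': N↓-sim [29, 22, 11, 2] end={s20,s38} ∉↓L; 3/3 deletions ∈↓L.
'6j6j': |S_i|=[29, 22, 15, 12, 2] end={s20,s38} — reject; 4/4 single-dels accept.
'jj161': N↓-sim [29, 27, 20, 13, 9, 3] end={s18,s20,s38} rej; 5/5 del acc.
3 obstructions.

min(Σ*\↓L) = [61j, 6j6j, jj161].


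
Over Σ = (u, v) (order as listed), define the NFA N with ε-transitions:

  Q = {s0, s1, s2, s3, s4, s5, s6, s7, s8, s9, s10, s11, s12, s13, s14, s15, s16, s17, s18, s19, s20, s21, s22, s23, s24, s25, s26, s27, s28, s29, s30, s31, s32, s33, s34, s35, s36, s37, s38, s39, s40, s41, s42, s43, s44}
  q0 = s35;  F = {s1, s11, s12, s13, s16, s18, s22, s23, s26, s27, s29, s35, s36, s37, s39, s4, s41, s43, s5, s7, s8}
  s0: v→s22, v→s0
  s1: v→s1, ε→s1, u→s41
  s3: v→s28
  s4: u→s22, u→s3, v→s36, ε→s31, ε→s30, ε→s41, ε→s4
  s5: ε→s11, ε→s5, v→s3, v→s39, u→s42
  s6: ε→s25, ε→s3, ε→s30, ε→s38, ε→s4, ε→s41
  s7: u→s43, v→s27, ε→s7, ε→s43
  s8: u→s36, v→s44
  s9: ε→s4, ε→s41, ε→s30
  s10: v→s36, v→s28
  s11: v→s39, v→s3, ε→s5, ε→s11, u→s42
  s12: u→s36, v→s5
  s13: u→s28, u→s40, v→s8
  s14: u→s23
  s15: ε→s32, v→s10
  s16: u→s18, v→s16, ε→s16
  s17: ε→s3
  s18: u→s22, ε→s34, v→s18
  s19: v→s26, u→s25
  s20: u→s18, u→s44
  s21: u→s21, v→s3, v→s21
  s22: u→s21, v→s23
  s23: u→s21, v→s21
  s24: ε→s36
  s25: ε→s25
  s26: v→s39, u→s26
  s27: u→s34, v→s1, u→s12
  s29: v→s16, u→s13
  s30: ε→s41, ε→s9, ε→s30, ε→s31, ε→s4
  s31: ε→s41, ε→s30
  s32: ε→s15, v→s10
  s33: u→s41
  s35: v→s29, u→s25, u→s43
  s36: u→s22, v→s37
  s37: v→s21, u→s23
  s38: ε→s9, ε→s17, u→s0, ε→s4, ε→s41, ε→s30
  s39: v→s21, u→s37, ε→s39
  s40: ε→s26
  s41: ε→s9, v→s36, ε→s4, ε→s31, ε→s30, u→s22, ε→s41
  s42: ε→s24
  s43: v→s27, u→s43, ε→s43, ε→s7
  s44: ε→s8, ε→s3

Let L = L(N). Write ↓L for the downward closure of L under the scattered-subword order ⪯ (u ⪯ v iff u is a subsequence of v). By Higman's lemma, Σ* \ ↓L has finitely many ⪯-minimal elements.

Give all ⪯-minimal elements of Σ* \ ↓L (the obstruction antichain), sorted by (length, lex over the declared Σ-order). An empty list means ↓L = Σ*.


|Q|=45, |F|=21, |δ|=116 (51 ε).
min D↑ (19 st, q0=0, F={17}): 0:u→1,v→2 1:u→1,v→3 2:u→4,v→5 3:u→6,v→7 4:u→8,v→9 5:u→10,v→5 6:u→11,v→12 7:u→13,v→7 8:u→8,v→14 9:u→11,v→9 10:u→15,v→10 11:u→15,v→16 12:u→11,v→14 13:u→15,v→11 14:u→16,v→17 15:u→17,v→18 16:u→18,v→17 17:u→17,v→17 18:u→17,v→17.
'vuuvv': N↓-sim [33, 29, 25, 12, 6, 3] end={s21,s28,s3} ∉↓L; 5/5 del acc.
'vvuuu': |S_i|=[33, 29, 23, 16, 5, 3] end={s21,s28,s3} ∉↓L; 5/5 single-dels accept.
'uvuuuu': N↓-sim [33, 30, 24, 19, 9, 5, 3] end={s21,s28,s3} ∉↓L; 6/6 deletions ∈↓L.
'uvuvvv': N↓-sim [33, 30, 24, 19, 12, 6, 3] end={s21,s28,s3} ∉↓L; 6/6 single-dels accept.
4 minimals (antichain).

A = [vuuvv, vvuuu, uvuuuu, uvuvvv].


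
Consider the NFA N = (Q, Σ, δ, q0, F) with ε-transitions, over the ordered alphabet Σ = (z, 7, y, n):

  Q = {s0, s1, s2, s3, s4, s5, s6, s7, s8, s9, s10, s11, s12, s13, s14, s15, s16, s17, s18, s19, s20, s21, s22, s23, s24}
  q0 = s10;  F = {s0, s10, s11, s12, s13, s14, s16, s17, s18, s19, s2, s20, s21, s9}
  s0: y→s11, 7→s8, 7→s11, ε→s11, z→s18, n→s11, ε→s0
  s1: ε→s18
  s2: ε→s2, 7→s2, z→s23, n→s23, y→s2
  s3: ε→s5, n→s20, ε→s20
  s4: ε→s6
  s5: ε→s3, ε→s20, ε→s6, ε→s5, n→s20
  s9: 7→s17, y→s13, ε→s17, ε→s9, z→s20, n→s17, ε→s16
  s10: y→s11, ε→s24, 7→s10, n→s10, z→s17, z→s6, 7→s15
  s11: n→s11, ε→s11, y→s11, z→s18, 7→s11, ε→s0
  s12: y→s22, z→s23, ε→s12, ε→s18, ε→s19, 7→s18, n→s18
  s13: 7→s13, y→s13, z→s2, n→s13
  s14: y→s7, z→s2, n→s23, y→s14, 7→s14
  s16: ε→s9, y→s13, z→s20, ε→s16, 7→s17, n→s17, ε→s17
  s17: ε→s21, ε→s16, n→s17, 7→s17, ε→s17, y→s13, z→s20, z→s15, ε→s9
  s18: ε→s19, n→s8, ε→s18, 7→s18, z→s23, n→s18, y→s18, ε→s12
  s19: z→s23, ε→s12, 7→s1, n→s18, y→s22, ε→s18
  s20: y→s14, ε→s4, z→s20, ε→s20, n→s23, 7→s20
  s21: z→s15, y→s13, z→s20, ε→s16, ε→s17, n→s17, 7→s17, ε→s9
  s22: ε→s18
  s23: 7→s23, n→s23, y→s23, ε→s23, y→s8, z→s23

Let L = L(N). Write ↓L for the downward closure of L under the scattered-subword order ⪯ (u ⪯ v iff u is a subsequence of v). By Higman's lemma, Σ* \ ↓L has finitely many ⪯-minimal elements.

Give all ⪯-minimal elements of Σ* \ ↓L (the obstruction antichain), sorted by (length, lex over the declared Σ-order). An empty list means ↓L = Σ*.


|Q|=25, |F|=14, |δ|=109 (39 ε).
min D↑ (9 st, q0=0, F={7}): 0:z→1,7→0,y→2,n→0 1:z→3,7→1,y→4,n→1 2:z→5,7→2,y→2,n→2 3:z→3,7→3,y→6,n→7 4:z→8,7→4,y→4,n→4 5:z→7,7→5,y→5,n→5 6:z→8,7→6,y→6,n→7 7:z→7,7→7,y→7,n→7 8:z→7,7→8,y→8,n→7 (ε-aug+det+¬).
'zzn': run [23, 19, 9, 2] end={s23,s8} rej; 3/3 deletions ∈↓L.
'yzz': N↓-sim [23, 13, 8, 2] end={s23,s8} rej; 3/3 single-dels accept.
2 words, ⪯-incomp.

Antichain: [zzn, yzz].


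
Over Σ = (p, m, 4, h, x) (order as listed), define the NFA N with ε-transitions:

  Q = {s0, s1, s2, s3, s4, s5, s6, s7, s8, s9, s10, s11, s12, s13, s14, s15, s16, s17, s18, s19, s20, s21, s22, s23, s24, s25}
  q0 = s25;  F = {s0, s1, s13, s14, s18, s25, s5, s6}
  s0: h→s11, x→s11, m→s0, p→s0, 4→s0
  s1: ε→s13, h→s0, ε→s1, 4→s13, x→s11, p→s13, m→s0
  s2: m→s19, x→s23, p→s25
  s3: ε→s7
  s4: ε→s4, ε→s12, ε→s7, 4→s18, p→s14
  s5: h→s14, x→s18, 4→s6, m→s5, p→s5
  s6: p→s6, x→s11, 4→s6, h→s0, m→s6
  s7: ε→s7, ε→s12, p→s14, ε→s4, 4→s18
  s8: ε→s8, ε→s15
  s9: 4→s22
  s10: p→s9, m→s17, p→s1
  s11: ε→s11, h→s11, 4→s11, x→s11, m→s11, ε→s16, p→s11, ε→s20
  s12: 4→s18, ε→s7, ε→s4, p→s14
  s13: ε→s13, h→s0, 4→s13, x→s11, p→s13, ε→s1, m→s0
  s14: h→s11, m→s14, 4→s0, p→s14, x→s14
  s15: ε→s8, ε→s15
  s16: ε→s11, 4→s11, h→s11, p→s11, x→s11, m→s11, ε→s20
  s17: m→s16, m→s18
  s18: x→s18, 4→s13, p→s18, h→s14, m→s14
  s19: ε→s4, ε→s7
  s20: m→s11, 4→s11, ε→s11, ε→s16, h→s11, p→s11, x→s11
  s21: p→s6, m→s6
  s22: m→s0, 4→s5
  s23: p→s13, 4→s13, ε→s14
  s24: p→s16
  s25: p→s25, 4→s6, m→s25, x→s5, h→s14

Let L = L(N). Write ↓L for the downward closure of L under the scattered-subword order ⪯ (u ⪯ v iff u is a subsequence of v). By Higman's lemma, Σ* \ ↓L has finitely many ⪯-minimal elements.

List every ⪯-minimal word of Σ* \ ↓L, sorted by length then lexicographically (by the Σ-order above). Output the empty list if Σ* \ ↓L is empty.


|Q|=26, |F|=8, |δ|=104 (27 ε).
min D↑ (8 st, q0=0, F={5}): 0:p→0,m→0,4→1,h→2,x→3 1:p→1,m→1,4→1,h→4,x→5 2:p→2,m→2,4→4,h→5,x→2 3:p→3,m→3,4→1,h→2,x→6 4:p→4,m→4,4→4,h→5,x→5 5:p→5,m→5,4→5,h→5,x→5 6:p→6,m→2,4→7,h→2,x→6 7:p→7,m→4,4→7,h→4,x→5 (ε-aug+det+¬).
'4x': run [11, 7, 3] end={s11,s16,s20} ∉↓L; 2/2 deletions ∈↓L.
'hh': |S_i|=[11, 5, 3] end={s11,s16,s20} rej; 2/2 single-dels accept.
'xxmh': |S_i|=[11, 10, 8, 5, 3] end={s11,s16,s20} rej; 4/4 del acc.
3 minimals (antichain).

A = [4x, hh, xxmh].


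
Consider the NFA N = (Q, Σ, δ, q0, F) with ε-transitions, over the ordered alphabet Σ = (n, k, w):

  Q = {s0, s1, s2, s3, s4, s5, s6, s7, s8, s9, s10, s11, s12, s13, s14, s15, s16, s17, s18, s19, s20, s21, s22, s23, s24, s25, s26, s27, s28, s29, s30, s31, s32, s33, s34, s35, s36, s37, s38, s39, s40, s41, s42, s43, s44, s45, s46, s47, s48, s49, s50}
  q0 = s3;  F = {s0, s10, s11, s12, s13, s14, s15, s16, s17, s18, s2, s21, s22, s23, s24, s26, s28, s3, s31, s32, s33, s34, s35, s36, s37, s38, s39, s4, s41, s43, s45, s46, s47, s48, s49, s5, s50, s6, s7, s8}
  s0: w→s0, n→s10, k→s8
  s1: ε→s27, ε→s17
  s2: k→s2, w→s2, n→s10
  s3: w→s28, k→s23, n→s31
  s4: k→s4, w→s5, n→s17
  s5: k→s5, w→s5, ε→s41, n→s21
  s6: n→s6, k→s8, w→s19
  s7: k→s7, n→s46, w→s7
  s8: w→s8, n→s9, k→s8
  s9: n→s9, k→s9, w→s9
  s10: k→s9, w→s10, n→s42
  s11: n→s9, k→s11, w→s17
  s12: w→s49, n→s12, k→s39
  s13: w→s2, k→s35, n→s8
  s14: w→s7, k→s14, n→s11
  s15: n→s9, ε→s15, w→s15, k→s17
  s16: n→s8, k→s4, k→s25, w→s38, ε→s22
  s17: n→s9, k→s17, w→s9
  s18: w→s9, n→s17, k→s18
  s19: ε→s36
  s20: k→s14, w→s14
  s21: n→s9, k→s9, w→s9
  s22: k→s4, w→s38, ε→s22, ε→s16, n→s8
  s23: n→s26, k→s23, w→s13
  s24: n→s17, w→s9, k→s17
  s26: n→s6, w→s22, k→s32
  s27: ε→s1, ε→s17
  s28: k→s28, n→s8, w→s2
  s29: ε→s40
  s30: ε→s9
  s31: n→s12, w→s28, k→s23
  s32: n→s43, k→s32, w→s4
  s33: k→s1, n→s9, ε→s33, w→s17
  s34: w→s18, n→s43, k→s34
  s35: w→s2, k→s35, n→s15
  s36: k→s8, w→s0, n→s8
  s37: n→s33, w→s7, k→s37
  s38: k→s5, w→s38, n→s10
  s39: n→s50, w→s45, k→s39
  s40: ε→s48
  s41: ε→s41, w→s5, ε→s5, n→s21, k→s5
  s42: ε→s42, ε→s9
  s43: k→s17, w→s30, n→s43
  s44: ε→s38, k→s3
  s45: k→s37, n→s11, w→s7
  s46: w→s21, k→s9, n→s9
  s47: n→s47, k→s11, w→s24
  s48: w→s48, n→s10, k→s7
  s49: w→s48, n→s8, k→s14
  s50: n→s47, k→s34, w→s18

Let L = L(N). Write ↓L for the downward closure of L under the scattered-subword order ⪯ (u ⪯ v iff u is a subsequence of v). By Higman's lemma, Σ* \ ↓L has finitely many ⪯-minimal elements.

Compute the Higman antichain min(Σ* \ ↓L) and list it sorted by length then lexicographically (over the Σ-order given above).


|Q|=51, |F|=40, |δ|=146 (19 ε).
min D↑ (39 st, q0=0, F={15}): 0:n→1,k→2,w→3 1:n→4,k→2,w→3 2:n→5,k→2,w→6 3:n→7,k→3,w→8 4:n→4,k→9,w→10 5:n→11,k→12,w→13 6:n→7,k→14,w→8 7:n→15,k→7,w→7 8:n→16,k→8,w→8 9:n→17,k→9,w→18 10:n→7,k→19,w→20 11:n→11,k→7,w→21 12:n→22,k→12,w→23 13:n→7,k→23,w→24 14:n→25,k→14,w→8 15:n→15,k→15,w→15 16:n→15,k→15,w→16 17:n→26,k→27,w→28 18:n→29,k→30,w→31 19:n→29,k→19,w→31 20:n→16,k→31,w→20 21:n→7,k→7,w→32 22:n→22,k→33,w→15 23:n→33,k→23,w→34 24:n→16,k→34,w→24 25:n→15,k→33,w→25 26:n→26,k→29,w→35 27:n→22,k→27,w→28 28:n→33,k→28,w→15 29:n→15,k→29,w→33 30:n→36,k→30,w→31 31:n→37,k→31,w→31 32:n→16,k→7,w→32 33:n→15,k→33,w→15 34:n→38,k→34,w→34 35:n→33,k→33,w→15 36:n→15,k→33,w→33 37:n→15,k→15,w→38 38:n→15,k→15,w→15 (ε-aug+det+¬).
'wnn': run [47, 35, 12, 2] end={s42,s9} rej; 3/3 del acc.
'wwnk': N↓-sim [47, 35, 15, 5, 1] end={s9} rej; 4/4 del acc.
'knnkn': |S_i|=[47, 42, 32, 15, 4, 1] end={s9} — reject; 5/5 single-dels accept.
'knknw': run [47, 42, 32, 16, 5, 2] end={s30,s9} — reject; 5/5 deletions ∈↓L.
'nnknww': |S_i|=[47, 46, 40, 26, 15, 6, 1] end={s9} rej; 6/6 single-dels accept.
'kwknkw': run [47, 42, 31, 21, 10, 4, 1] end={s9} rej; 6/6 del acc.
6 minimals (antichain).

Antichain: [wnn, wwnk, knnkn, knknw, nnknww, kwknkw].


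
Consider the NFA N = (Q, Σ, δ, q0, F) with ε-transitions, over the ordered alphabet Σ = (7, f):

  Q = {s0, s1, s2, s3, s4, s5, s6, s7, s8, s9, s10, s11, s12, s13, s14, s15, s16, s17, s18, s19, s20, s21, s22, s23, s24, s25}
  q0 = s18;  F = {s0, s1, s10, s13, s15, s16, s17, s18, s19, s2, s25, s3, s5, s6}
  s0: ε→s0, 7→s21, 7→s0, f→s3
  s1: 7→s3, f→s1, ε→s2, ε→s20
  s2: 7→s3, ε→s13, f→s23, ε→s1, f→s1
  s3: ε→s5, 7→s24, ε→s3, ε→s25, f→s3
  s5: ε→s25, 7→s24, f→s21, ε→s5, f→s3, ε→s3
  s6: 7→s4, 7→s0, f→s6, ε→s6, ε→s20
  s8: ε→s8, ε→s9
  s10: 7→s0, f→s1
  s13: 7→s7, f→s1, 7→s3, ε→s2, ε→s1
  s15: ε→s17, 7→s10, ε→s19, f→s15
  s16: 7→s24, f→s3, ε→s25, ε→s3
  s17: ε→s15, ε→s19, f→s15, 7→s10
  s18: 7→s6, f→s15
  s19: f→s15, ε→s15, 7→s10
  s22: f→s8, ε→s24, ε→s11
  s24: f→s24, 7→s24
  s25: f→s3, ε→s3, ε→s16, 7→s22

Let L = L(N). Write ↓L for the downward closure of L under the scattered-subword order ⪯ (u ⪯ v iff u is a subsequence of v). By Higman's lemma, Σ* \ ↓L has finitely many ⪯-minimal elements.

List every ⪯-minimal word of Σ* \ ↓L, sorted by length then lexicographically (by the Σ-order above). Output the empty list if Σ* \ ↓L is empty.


|Q|=26, |F|=14, |δ|=64 (28 ε).
min D↑ (8 st, q0=0, F={7}): 0:7→1,f→2 1:7→3,f→1 2:7→4,f→2 3:7→3,f→5 4:7→3,f→6 5:7→7,f→5 6:7→5,f→6 7:7→7,f→7.
'77f7': run [24, 20, 13, 10, 5] end={s11,s22,s24,s8,s9} ∉↓L; 4/4 single-dels accept.
'f7f77': run [24, 23, 19, 16, 11, 5] end={s11,s22,s24,s8,s9} ∉↓L; 5/5 deletions ∈↓L.
2 words, ⪯-incomp.

A = [77f7, f7f77].


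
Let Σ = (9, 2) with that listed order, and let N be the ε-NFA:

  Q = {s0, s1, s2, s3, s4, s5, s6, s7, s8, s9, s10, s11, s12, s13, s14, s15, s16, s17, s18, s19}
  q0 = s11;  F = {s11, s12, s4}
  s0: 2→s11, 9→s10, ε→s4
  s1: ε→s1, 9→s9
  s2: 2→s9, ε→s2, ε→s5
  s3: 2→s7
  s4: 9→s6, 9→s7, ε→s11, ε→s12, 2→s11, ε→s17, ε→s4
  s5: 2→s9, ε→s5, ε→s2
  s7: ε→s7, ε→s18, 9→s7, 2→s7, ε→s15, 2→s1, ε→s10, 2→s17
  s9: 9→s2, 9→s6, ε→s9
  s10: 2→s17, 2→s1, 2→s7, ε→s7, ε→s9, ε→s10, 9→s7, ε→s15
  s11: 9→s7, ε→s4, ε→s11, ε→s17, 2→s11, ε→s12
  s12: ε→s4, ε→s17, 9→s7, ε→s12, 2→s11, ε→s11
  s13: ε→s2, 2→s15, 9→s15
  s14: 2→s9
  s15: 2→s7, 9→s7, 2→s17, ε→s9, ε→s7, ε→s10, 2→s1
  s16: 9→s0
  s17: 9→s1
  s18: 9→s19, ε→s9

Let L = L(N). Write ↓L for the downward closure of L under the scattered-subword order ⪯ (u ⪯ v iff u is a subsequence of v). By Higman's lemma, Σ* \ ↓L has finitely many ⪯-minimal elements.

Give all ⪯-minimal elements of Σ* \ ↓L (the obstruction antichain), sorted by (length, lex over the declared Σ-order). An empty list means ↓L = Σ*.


min(Σ*\↓L) = [9].

|Q|=20, |F|=3, |δ|=65 (32 ε).
min D↑ (2 st, q0=0, F={1}): 0:9→1,2→0 1:9→1,2→1 (ε-aug+det+¬).
'9': |S_i|=[14, 11] end={s1,s10,s15,s17,s18,s19,s2,s5,s6,s7,s9} rej; 1/1 deletions ∈↓L.
1 minimals (antichain).


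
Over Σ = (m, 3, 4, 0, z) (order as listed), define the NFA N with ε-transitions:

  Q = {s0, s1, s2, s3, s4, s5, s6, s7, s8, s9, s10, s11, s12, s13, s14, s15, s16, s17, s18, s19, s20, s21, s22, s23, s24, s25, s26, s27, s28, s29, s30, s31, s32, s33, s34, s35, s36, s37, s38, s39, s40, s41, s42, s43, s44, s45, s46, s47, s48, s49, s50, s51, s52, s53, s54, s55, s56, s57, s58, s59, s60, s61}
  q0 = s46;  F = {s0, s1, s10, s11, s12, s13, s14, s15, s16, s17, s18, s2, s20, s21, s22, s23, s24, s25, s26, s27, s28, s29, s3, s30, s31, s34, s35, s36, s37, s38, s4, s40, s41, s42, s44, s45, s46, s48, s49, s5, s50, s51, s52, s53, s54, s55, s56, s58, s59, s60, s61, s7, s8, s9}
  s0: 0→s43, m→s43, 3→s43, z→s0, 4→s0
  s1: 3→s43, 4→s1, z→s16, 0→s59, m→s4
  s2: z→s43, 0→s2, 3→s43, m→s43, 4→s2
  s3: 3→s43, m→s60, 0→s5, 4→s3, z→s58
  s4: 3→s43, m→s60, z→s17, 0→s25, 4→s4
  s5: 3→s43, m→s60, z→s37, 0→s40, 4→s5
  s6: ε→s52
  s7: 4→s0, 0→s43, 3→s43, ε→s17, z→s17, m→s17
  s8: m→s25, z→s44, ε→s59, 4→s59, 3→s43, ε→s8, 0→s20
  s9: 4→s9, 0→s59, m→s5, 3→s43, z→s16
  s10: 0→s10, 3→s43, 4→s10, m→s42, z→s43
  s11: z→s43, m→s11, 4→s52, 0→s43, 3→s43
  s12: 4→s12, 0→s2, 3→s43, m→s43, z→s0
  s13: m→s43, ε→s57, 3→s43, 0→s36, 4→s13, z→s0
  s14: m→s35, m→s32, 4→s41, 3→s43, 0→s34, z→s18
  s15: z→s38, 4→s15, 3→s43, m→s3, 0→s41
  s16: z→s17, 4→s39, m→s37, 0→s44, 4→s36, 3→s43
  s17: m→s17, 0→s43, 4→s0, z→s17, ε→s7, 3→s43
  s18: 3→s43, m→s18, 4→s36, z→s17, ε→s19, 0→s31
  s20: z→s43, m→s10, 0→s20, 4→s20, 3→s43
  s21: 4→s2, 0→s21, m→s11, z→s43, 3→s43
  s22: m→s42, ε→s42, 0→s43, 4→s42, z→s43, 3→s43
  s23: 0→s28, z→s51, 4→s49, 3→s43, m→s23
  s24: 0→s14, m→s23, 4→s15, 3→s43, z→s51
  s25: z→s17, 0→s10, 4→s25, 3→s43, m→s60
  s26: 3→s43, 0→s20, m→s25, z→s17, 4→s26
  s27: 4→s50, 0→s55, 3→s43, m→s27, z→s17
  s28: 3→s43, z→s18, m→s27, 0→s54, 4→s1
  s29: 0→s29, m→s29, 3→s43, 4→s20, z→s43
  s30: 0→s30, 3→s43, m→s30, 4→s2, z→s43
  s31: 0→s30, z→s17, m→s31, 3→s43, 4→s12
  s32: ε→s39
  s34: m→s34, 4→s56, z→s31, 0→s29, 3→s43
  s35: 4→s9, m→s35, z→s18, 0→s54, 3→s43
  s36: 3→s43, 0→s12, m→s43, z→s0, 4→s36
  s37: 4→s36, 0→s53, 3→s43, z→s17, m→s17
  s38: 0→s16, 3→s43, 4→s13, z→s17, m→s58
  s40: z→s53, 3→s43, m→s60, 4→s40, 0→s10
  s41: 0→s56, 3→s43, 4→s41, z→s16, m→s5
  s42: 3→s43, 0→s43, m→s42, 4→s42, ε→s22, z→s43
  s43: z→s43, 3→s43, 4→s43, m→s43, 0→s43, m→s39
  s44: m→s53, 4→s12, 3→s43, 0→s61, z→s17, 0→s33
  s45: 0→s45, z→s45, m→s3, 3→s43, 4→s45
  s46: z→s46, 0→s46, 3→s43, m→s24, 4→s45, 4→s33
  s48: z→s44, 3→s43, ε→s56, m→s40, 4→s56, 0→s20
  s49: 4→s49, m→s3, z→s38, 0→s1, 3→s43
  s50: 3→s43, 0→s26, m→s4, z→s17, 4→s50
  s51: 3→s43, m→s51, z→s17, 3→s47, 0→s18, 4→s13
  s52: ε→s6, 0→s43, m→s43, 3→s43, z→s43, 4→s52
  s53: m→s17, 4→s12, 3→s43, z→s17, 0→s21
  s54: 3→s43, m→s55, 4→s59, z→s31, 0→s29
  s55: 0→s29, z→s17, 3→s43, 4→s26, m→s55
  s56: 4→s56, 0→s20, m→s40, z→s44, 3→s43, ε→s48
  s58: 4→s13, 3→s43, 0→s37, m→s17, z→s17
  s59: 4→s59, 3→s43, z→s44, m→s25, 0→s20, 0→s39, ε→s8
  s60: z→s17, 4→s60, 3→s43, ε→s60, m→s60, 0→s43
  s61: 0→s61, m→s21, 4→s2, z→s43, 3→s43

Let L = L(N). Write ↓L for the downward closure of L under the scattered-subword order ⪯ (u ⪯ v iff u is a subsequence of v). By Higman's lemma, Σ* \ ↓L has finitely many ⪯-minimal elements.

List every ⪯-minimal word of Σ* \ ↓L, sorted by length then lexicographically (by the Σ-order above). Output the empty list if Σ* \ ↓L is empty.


A = [3, mz4m, mzz0, 4mm0, m000z, mm0mz0].

|Q|=62, |F|=54, |δ|=297 (15 ε).
min D↑ (51 st, q0=0, F={2}): 0:m→1,3→2,4→3,0→0,z→0 1:m→4,3→2,4→5,0→6,z→7 2:m→2,3→2,4→2,0→2,z→2 3:m→8,3→2,4→3,0→3,z→3 4:m→4,3→2,4→9,0→10,z→7 5:m→8,3→2,4→5,0→11,z→12 6:m→13,3→2,4→11,0→14,z→15 7:m→7,3→2,4→16,0→15,z→17 8:m→18,3→2,4→8,0→19,z→20 9:m→8,3→2,4→9,0→21,z→12 10:m→22,3→2,4→21,0→23,z→15 11:m→19,3→2,4→11,0→24,z→25 12:m→20,3→2,4→16,0→25,z→17 13:m→13,3→2,4→26,0→23,z→15 14:m→14,3→2,4→24,0→27,z→28 15:m→15,3→2,4→29,0→28,z→17 16:m→2,3→2,4→16,0→29,z→30 17:m→17,3→2,4→30,0→2,z→17 18:m→18,3→2,4→18,0→2,z→17 19:m→18,3→2,4→19,0→31,z→32 20:m→17,3→2,4→16,0→32,z→17 21:m→33,3→2,4→21,0→34,z→25 22:m→22,3→2,4→35,0→36,z→17 23:m→36,3→2,4→34,0→27,z→28 24:m→31,3→2,4→24,0→37,z→38 25:m→32,3→2,4→29,0→38,z→17 26:m→19,3→2,4→26,0→34,z→25 27:m→27,3→2,4→37,0→27,z→2 28:m→28,3→2,4→39,0→40,z→17 29:m→2,3→2,4→29,0→39,z→30 30:m→2,3→2,4→30,0→2,z→30 31:m→18,3→2,4→31,0→41,z→42 32:m→17,3→2,4→29,0→42,z→17 33:m→18,3→2,4→33,0→43,z→17 34:m→43,3→2,4→34,0→37,z→38 35:m→33,3→2,4→35,0→44,z→17 36:m→36,3→2,4→44,0→27,z→17 37:m→41,3→2,4→37,0→37,z→2 38:m→42,3→2,4→39,0→45,z→17 39:m→2,3→2,4→39,0→46,z→30 40:m→40,3→2,4→46,0→40,z→2 41:m→47,3→2,4→41,0→41,z→2 42:m→17,3→2,4→39,0→48,z→17 43:m→18,3→2,4→43,0→41,z→17 44:m→43,3→2,4→44,0→37,z→17 45:m→48,3→2,4→46,0→45,z→2 46:m→2,3→2,4→46,0→46,z→2 47:m→47,3→2,4→47,0→2,z→2 48:m→49,3→2,4→46,0→48,z→2 49:m→49,3→2,4→50,0→2,z→2 50:m→2,3→2,4→50,0→2,z→2 [Hopcroft].
'3': run [62, 3] end={s39,s43,s47} rej; 1/1 deletions ∈↓L.
'mz4m': N↓-sim [62, 60, 28, 10, 2] end={s39,s43} rej; 4/4 del acc.
'mzz0': run [62, 60, 28, 5, 2] end={s39,s43} — reject; 4/4 deletions ∈↓L.
'4mm0': run [62, 44, 26, 11, 2] end={s39,s43} rej; 4/4 single-dels accept.
'm000z': N↓-sim [62, 60, 49, 33, 15, 2] end={s39,s43} — reject; 5/5 del acc.
'mm0mz0': |S_i|=[62, 60, 56, 41, 30, 5, 2] end={s39,s43} ∉↓L; 6/6 del acc.
6 obstructions.
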